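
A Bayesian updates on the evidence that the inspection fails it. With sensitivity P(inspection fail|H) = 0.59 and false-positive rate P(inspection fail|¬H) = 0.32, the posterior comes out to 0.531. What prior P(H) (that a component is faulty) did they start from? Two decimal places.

P(H) = 0.38

In odds form, posterior odds = prior odds × likelihood ratio, so prior odds = posterior odds ÷ LR.
Posterior odds = 0.531/(1−0.531) = 1.1322. LR = 0.59/0.32 = 1.8437.
Prior odds = 1.1322/1.8437 = 0.6141, so P(H) = 0.6141/(1+0.6141) ≈ 0.38.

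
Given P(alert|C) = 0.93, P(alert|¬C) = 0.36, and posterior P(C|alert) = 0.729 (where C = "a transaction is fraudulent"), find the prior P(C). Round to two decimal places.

Bayes' rule in odds form gives O(C|E) = O(C)·[P(E|C)/P(E|¬C)], hence O(C) = O(C|E)/LR.
Posterior odds = 0.729/(1−0.729) = 2.6900. LR = 0.93/0.36 = 2.5833.
Prior odds = 2.6900/2.5833 = 1.0413, so P(C) = 1.0413/(1+1.0413) ≈ 0.51.

P(C) = 0.51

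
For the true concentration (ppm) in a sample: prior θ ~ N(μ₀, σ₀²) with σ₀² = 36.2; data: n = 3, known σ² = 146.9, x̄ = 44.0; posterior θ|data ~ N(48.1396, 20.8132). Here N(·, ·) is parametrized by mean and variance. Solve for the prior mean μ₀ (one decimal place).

With known observation variance, the Normal–Normal posterior has precision τ_n = τ₀ + n/σ² and mean μ_n = (τ₀μ₀ + (n/σ²)x̄)/τ_n.
Here τ₀ = 1/36.2 = 0.027624 and τ_data = 3/146.9 = 0.020422, so τ_n = 0.048046.
Rearranging for μ₀: μ₀ = (μ_n·τ_n − τ_data·x̄)/τ₀ = (48.1396·0.048046 − 0.020422·44.0) / 0.027624 = 1.414347/0.027624 ≈ 51.2.

μ₀ = 51.2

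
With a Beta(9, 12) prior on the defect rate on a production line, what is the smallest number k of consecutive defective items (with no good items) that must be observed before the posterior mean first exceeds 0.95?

After k defective items and 0 good items the posterior is Beta(9+k, 12), with mean (9+k)/(9+12+k).
Set (9+k)/(21+k) > 0.95 and solve: k > (0.95·21 − 9)/(1 − 0.95) = 219.000.
The smallest integer exceeding 219.000 is 220.

k = 220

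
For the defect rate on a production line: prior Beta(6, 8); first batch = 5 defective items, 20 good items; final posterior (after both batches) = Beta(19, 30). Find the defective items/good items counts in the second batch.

Because Beta–binomial updating is additive in the counts, the combined data contributed (α_post−α_prior, β_post−β_prior) successes and failures.
Total across both batches: 19−6=13 defective items, 30−8=22 good items.
Subtract the first batch: 13−5=8 defective items and 22−20=2 good items.

8 defective items and 2 good items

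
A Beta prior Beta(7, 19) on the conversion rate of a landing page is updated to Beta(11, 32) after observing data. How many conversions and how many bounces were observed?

4 conversions and 13 bounces

Under Beta–binomial conjugacy the posterior parameters are (α+s, β+f).
Match parameters: s=11−7=4, f=32−19=13.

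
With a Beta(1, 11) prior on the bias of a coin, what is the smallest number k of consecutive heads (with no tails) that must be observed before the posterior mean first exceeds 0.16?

After k heads and 0 tails the posterior is Beta(1+k, 11), with mean (1+k)/(1+11+k).
Set (1+k)/(12+k) > 0.16 and solve: k > (0.16·12 − 1)/(1 − 0.16) = 1.095.
The smallest integer exceeding 1.095 is 2.

k = 2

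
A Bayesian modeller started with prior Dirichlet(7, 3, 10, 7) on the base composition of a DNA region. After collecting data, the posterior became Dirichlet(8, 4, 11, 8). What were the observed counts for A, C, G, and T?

counts (1, 1, 1, 1)

For a Dirichlet(α) prior with multinomial counts c, the posterior is Dirichlet(α + c) componentwise.
Counts are posterior − prior componentwise: 8−7=1, 4−3=1, 11−10=1, 8−7=1.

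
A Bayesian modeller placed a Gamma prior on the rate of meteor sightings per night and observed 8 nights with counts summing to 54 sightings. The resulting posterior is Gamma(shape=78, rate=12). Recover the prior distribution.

A Gamma(α, β) prior (rate parametrization) on a Poisson rate with n observations summing to S gives posterior Gamma(α+S, β+n).
So α = 78 − 54 = 24 and β = 12 − 8 = 4.

Gamma(shape=24, rate=4)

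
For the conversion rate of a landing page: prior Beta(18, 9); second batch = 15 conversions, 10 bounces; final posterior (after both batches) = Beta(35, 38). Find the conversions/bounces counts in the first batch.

Because Beta–binomial updating is additive in the counts, the combined data contributed (α_post−α_prior, β_post−β_prior) successes and failures.
Total across both batches: 35−18=17 conversions, 38−9=29 bounces.
Subtract the second batch: 17−15=2 conversions and 29−10=19 bounces.

2 conversions and 19 bounces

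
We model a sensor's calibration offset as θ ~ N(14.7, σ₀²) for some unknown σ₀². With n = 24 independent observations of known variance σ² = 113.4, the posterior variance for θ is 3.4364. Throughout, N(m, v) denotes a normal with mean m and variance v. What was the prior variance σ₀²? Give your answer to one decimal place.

σ₀² = 12.6

Posterior precision equals prior precision plus data precision: 1/σ_n² = 1/σ₀² + n/σ².
So 1/σ₀² = 1/3.4364 − 24/113.4 = 0.291002 − 0.211640 = 0.079362.
Hence σ₀² = 1/0.079362 ≈ 12.6.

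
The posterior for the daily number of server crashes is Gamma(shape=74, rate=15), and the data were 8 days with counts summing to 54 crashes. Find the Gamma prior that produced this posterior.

A Gamma(α, β) prior (rate parametrization) on a Poisson rate with n observations summing to S gives posterior Gamma(α+S, β+n).
So α = 74 − 54 = 20 and β = 15 − 8 = 7.

Gamma(shape=20, rate=7)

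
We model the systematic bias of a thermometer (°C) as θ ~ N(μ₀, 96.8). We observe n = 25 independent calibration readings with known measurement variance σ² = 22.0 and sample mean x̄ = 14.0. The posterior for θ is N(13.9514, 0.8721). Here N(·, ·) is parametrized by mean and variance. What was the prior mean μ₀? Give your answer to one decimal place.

μ₀ = 8.6

With known observation variance, the Normal–Normal posterior has precision τ_n = τ₀ + n/σ² and mean μ_n = (τ₀μ₀ + (n/σ²)x̄)/τ_n.
Here τ₀ = 1/96.8 = 0.010331 and τ_data = 25/22.0 = 1.136364, so τ_n = 1.146695.
Rearranging for μ₀: μ₀ = (μ_n·τ_n − τ_data·x̄)/τ₀ = (13.9514·1.146695 − 1.136364·14.0) / 0.010331 = 0.088905/0.010331 ≈ 8.6.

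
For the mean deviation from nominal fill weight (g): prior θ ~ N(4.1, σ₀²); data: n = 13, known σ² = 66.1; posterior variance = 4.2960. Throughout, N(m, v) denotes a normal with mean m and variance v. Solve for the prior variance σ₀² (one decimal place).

σ₀² = 27.7

Posterior precision equals prior precision plus data precision: 1/σ_n² = 1/σ₀² + n/σ².
So 1/σ₀² = 1/4.2960 − 13/66.1 = 0.232775 − 0.196672 = 0.036103.
Hence σ₀² = 1/0.036103 ≈ 27.7.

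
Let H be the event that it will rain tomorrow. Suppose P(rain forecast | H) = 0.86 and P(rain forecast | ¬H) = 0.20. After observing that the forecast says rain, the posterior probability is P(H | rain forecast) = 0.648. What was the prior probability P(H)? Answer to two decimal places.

P(H) = 0.30

In odds form, posterior odds = prior odds × likelihood ratio, so prior odds = posterior odds ÷ LR.
Posterior odds = 0.648/(1−0.648) = 1.8409. LR = 0.86/0.20 = 4.3000.
Prior odds = 1.8409/4.3000 = 0.4281, so P(H) = 0.4281/(1+0.4281) ≈ 0.30.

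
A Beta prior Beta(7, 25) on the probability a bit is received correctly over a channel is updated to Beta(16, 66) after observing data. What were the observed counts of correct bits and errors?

9 correct bits and 41 errors

Beta is conjugate to the binomial likelihood: posterior = Beta(a+s, b+f).
Match parameters: s=16−7=9, f=66−25=41.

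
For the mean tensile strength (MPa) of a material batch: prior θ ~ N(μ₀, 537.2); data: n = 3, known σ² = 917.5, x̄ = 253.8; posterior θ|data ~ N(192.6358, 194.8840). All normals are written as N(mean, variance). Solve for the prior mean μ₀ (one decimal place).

The posterior mean is a precision-weighted average: μ_n = (τ₀μ₀ + τ_data·x̄)/(τ₀+τ_data), with τ₀=1/σ₀² and τ_data=n/σ².
Here τ₀ = 1/537.2 = 0.001862 and τ_data = 3/917.5 = 0.003270, so τ_n = 0.005132.
Rearranging for μ₀: μ₀ = (μ_n·τ_n − τ_data·x̄)/τ₀ = (192.6358·0.005132 − 0.003270·253.8) / 0.001862 = 0.158681/0.001862 ≈ 85.2.

μ₀ = 85.2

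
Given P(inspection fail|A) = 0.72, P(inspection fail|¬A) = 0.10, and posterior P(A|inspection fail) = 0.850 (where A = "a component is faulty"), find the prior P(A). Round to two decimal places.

P(A) = 0.44

In odds form, posterior odds = prior odds × likelihood ratio, so prior odds = posterior odds ÷ LR.
Posterior odds = 0.850/(1−0.850) = 5.6667. LR = 0.72/0.10 = 7.2000.
Prior odds = 5.6667/7.2000 = 0.7870, so P(A) = 0.7870/(1+0.7870) ≈ 0.44.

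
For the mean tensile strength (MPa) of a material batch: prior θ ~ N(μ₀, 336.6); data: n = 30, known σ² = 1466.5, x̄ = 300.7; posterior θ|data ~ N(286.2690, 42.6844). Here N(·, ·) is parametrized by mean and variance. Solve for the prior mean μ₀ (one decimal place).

μ₀ = 186.9

The posterior mean is a precision-weighted average: μ_n = (τ₀μ₀ + τ_data·x̄)/(τ₀+τ_data), with τ₀=1/σ₀² and τ_data=n/σ².
Here τ₀ = 1/336.6 = 0.002971 and τ_data = 30/1466.5 = 0.020457, so τ_n = 0.023428.
Rearranging for μ₀: μ₀ = (μ_n·τ_n − τ_data·x̄)/τ₀ = (286.2690·0.023428 − 0.020457·300.7) / 0.002971 = 0.555290/0.002971 ≈ 186.9.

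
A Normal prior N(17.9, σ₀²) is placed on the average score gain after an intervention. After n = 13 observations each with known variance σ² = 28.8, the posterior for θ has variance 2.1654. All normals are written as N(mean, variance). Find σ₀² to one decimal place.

For the Normal–Normal model with known σ², precisions add: τ_n = τ₀ + n/σ².
So 1/σ₀² = 1/2.1654 − 13/28.8 = 0.461808 − 0.451389 = 0.010419.
Hence σ₀² = 1/0.010419 ≈ 96.0.

σ₀² = 96.0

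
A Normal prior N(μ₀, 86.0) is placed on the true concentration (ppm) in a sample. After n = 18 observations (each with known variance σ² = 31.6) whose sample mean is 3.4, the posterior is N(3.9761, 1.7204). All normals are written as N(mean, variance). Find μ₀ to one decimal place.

μ₀ = 32.2

The posterior mean is a precision-weighted average: μ_n = (τ₀μ₀ + τ_data·x̄)/(τ₀+τ_data), with τ₀=1/σ₀² and τ_data=n/σ².
Here τ₀ = 1/86.0 = 0.011628 and τ_data = 18/31.6 = 0.569620, so τ_n = 0.581248.
Rearranging for μ₀: μ₀ = (μ_n·τ_n − τ_data·x̄)/τ₀ = (3.9761·0.581248 − 0.569620·3.4) / 0.011628 = 0.374392/0.011628 ≈ 32.2.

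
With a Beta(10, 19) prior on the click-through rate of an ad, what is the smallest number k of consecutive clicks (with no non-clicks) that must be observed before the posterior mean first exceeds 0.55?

After k clicks and 0 non-clicks the posterior is Beta(10+k, 19), with mean (10+k)/(10+19+k).
Set (10+k)/(29+k) > 0.55 and solve: k > (0.55·29 − 10)/(1 − 0.55) = 13.222.
The smallest integer exceeding 13.222 is 14, and checking k=14: (24)/(43) = 0.5581 > 0.55.

k = 14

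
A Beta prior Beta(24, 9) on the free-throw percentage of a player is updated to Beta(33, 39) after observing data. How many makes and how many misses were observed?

A Beta(a, b) prior with s successes and f failures in binomial data gives a Beta(a+s, b+f) posterior.
So s = 33 − 24 = 9 and f = 39 − 9 = 30.

9 makes and 30 misses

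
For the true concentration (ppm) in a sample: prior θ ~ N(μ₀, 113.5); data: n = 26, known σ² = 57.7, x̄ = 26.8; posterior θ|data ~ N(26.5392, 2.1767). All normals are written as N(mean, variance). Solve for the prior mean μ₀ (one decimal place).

With known observation variance, the Normal–Normal posterior has precision τ_n = τ₀ + n/σ² and mean μ_n = (τ₀μ₀ + (n/σ²)x̄)/τ_n.
Here τ₀ = 1/113.5 = 0.008811 and τ_data = 26/57.7 = 0.450607, so τ_n = 0.459418.
Rearranging for μ₀: μ₀ = (μ_n·τ_n − τ_data·x̄)/τ₀ = (26.5392·0.459418 − 0.450607·26.8) / 0.008811 = 0.116319/0.008811 ≈ 13.2.

μ₀ = 13.2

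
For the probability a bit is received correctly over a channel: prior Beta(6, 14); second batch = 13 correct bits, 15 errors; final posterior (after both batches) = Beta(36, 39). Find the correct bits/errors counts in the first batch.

17 correct bits and 10 errors

Because Beta–binomial updating is additive in the counts, the combined data contributed (α_post−α_prior, β_post−β_prior) successes and failures.
Total across both batches: 36−6=30 correct bits, 39−14=25 errors.
Subtract the second batch: 30−13=17 correct bits and 25−15=10 errors.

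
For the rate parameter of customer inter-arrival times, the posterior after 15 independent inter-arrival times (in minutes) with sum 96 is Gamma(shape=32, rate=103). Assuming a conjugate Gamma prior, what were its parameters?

Gamma(shape=17, rate=7)

For an exponential likelihood with a Gamma(α, β) prior on the rate, n observations with total T give posterior Gamma(α+n, β+T).
So α = 32 − 15 = 17 and β = 103 − 96 = 7.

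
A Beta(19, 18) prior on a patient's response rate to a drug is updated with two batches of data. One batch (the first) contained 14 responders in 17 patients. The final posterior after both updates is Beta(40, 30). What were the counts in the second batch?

Sequential conjugate updates are equivalent to a single update on the pooled data, so total successes = posterior α − prior α and total failures = posterior β − prior β.
Total across both batches: 40−19=21 responders, 30−18=12 non-responders.
Subtract the first batch: 21−14=7 responders and 12−3=9 non-responders.

7 responders and 9 non-responders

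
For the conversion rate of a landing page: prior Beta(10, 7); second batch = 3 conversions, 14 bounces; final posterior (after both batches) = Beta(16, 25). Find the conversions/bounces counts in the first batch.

Because Beta–binomial updating is additive in the counts, the combined data contributed (α_post−α_prior, β_post−β_prior) successes and failures.
Total across both batches: 16−10=6 conversions, 25−7=18 bounces.
Subtract the second batch: 6−3=3 conversions and 18−14=4 bounces.

3 conversions and 4 bounces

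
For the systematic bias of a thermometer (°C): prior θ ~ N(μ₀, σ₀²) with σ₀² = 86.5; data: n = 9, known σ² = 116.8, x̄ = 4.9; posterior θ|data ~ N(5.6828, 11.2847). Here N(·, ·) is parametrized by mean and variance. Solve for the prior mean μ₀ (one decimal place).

μ₀ = 10.9

With known observation variance, the Normal–Normal posterior has precision τ_n = τ₀ + n/σ² and mean μ_n = (τ₀μ₀ + (n/σ²)x̄)/τ_n.
Here τ₀ = 1/86.5 = 0.011561 and τ_data = 9/116.8 = 0.077055, so τ_n = 0.088616.
Rearranging for μ₀: μ₀ = (μ_n·τ_n − τ_data·x̄)/τ₀ = (5.6828·0.088616 − 0.077055·4.9) / 0.011561 = 0.126018/0.011561 ≈ 10.9.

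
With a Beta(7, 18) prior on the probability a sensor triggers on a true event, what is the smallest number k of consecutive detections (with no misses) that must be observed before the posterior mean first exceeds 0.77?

After k detections and 0 misses the posterior is Beta(7+k, 18), with mean (7+k)/(7+18+k).
Set (7+k)/(25+k) > 0.77 and solve: k > (0.77·25 − 7)/(1 − 0.77) = 53.261.
The smallest integer exceeding 53.261 is 54, and checking k=54: (61)/(79) = 0.7722 > 0.77.

k = 54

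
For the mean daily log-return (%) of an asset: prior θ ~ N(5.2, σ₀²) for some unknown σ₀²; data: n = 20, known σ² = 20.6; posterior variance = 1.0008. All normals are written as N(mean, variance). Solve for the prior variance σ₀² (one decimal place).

σ₀² = 35.3

For the Normal–Normal model with known σ², precisions add: τ_n = τ₀ + n/σ².
So 1/σ₀² = 1/1.0008 − 20/20.6 = 0.999201 − 0.970874 = 0.028327.
Hence σ₀² = 1/0.028327 ≈ 35.3.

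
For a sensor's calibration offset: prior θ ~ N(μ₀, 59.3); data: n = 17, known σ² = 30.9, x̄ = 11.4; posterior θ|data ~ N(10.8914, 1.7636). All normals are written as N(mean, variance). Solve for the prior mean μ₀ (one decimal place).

With known observation variance, the Normal–Normal posterior has precision τ_n = τ₀ + n/σ² and mean μ_n = (τ₀μ₀ + (n/σ²)x̄)/τ_n.
Here τ₀ = 1/59.3 = 0.016863 and τ_data = 17/30.9 = 0.550162, so τ_n = 0.567025.
Rearranging for μ₀: μ₀ = (μ_n·τ_n − τ_data·x̄)/τ₀ = (10.8914·0.567025 − 0.550162·11.4) / 0.016863 = -0.096151/0.016863 ≈ -5.7.

μ₀ = -5.7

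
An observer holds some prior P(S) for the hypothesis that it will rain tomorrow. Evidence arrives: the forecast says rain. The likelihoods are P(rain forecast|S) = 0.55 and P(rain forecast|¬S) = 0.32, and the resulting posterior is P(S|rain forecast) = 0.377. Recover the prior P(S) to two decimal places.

P(S) = 0.26

In odds form, posterior odds = prior odds × likelihood ratio, so prior odds = posterior odds ÷ LR.
Posterior odds = 0.377/(1−0.377) = 0.6051. LR = 0.55/0.32 = 1.7188.
Prior odds = 0.6051/1.7188 = 0.3520, so P(S) = 0.3520/(1+0.3520) ≈ 0.26.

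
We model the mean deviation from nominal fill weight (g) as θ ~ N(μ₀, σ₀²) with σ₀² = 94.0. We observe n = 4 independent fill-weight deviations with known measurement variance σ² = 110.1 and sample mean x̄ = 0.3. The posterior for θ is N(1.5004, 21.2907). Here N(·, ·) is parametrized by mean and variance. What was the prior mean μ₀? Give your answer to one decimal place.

μ₀ = 5.6

The posterior mean is a precision-weighted average: μ_n = (τ₀μ₀ + τ_data·x̄)/(τ₀+τ_data), with τ₀=1/σ₀² and τ_data=n/σ².
Here τ₀ = 1/94.0 = 0.010638 and τ_data = 4/110.1 = 0.036331, so τ_n = 0.046969.
Rearranging for μ₀: μ₀ = (μ_n·τ_n − τ_data·x̄)/τ₀ = (1.5004·0.046969 − 0.036331·0.3) / 0.010638 = 0.059573/0.010638 ≈ 5.6.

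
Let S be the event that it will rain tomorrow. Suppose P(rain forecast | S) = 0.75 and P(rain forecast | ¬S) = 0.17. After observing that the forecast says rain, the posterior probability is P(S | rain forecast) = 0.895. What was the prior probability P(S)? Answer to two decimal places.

In odds form, posterior odds = prior odds × likelihood ratio, so prior odds = posterior odds ÷ LR.
Posterior odds = 0.895/(1−0.895) = 8.5238. LR = 0.75/0.17 = 4.4118.
Prior odds = 8.5238/4.4118 = 1.9320, so P(S) = 1.9320/(1+1.9320) ≈ 0.66.

P(S) = 0.66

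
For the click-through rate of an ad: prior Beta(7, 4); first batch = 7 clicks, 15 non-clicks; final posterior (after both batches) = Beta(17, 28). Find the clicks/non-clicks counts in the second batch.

3 clicks and 9 non-clicks

Because Beta–binomial updating is additive in the counts, the combined data contributed (α_post−α_prior, β_post−β_prior) successes and failures.
Total across both batches: 17−7=10 clicks, 28−4=24 non-clicks.
Subtract the first batch: 10−7=3 clicks and 24−15=9 non-clicks.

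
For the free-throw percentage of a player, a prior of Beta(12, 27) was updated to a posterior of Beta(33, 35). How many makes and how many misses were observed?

Under Beta–binomial conjugacy the posterior parameters are (α+s, β+f).
Match parameters: s=33−12=21, f=35−27=8.

21 makes and 8 misses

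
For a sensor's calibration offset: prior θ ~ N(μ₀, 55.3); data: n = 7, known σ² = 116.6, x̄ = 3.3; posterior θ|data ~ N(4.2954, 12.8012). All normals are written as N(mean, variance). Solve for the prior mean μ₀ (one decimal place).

With known observation variance, the Normal–Normal posterior has precision τ_n = τ₀ + n/σ² and mean μ_n = (τ₀μ₀ + (n/σ²)x̄)/τ_n.
Here τ₀ = 1/55.3 = 0.018083 and τ_data = 7/116.6 = 0.060034, so τ_n = 0.078117.
Rearranging for μ₀: μ₀ = (μ_n·τ_n − τ_data·x̄)/τ₀ = (4.2954·0.078117 − 0.060034·3.3) / 0.018083 = 0.137432/0.018083 ≈ 7.6.

μ₀ = 7.6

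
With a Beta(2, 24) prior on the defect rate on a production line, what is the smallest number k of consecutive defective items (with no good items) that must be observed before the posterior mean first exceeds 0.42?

k = 16

After k defective items and 0 good items the posterior is Beta(2+k, 24), with mean (2+k)/(2+24+k).
Set (2+k)/(26+k) > 0.42 and solve: k > (0.42·26 − 2)/(1 − 0.42) = 15.379.
The smallest integer exceeding 15.379 is 16.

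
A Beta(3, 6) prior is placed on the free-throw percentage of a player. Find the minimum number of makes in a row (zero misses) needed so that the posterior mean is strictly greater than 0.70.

k = 12

After k makes and 0 misses the posterior is Beta(3+k, 6), with mean (3+k)/(3+6+k).
Set (3+k)/(9+k) > 0.70 and solve: k > (0.70·9 − 3)/(1 − 0.70) = 11.000.
The smallest integer exceeding 11.000 is 12, and checking k=12: (15)/(21) = 0.7143 > 0.70.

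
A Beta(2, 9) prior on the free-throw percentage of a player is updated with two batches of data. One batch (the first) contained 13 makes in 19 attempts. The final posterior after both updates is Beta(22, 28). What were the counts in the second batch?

7 makes and 13 misses

Sequential conjugate updates are equivalent to a single update on the pooled data, so total successes = posterior α − prior α and total failures = posterior β − prior β.
Total across both batches: 22−2=20 makes, 28−9=19 misses.
Subtract the first batch: 20−13=7 makes and 19−6=13 misses.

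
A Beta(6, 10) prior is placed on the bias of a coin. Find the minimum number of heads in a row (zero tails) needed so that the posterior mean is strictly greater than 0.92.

k = 110

After k heads and 0 tails the posterior is Beta(6+k, 10), with mean (6+k)/(6+10+k).
Set (6+k)/(16+k) > 0.92 and solve: k > (0.92·16 − 6)/(1 − 0.92) = 109.000.
The smallest integer exceeding 109.000 is 110, and checking k=110: (116)/(126) = 0.9206 > 0.92.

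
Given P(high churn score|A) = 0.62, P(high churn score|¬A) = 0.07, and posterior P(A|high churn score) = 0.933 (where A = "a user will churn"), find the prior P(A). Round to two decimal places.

Bayes' rule in odds form gives O(A|E) = O(A)·[P(E|A)/P(E|¬A)], hence O(A) = O(A|E)/LR.
Posterior odds = 0.933/(1−0.933) = 13.9254. LR = 0.62/0.07 = 8.8571.
Prior odds = 13.9254/8.8571 = 1.5722, so P(A) = 1.5722/(1+1.5722) ≈ 0.61.

P(A) = 0.61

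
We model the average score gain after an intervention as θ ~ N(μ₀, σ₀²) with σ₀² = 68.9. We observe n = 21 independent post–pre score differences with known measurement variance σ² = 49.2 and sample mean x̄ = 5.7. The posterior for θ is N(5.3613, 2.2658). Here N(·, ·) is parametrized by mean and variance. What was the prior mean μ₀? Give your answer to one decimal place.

μ₀ = -4.6

The posterior mean is a precision-weighted average: μ_n = (τ₀μ₀ + τ_data·x̄)/(τ₀+τ_data), with τ₀=1/σ₀² and τ_data=n/σ².
Here τ₀ = 1/68.9 = 0.014514 and τ_data = 21/49.2 = 0.426829, so τ_n = 0.441343.
Rearranging for μ₀: μ₀ = (μ_n·τ_n − τ_data·x̄)/τ₀ = (5.3613·0.441343 − 0.426829·5.7) / 0.014514 = -0.066753/0.014514 ≈ -4.6.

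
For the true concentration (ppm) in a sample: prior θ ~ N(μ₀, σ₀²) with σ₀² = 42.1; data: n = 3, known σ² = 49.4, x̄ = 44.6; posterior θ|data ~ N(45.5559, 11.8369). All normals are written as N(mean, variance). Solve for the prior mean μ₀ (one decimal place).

The posterior mean is a precision-weighted average: μ_n = (τ₀μ₀ + τ_data·x̄)/(τ₀+τ_data), with τ₀=1/σ₀² and τ_data=n/σ².
Here τ₀ = 1/42.1 = 0.023753 and τ_data = 3/49.4 = 0.060729, so τ_n = 0.084482.
Rearranging for μ₀: μ₀ = (μ_n·τ_n − τ_data·x̄)/τ₀ = (45.5559·0.084482 − 0.060729·44.6) / 0.023753 = 1.140140/0.023753 ≈ 48.0.

μ₀ = 48.0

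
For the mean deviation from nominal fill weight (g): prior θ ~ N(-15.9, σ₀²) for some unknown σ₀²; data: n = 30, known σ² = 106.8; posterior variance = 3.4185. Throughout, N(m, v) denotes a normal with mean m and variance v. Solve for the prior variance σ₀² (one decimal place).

For the Normal–Normal model with known σ², precisions add: τ_n = τ₀ + n/σ².
So 1/σ₀² = 1/3.4185 − 30/106.8 = 0.292526 − 0.280899 = 0.011627.
Hence σ₀² = 1/0.011627 ≈ 86.0.

σ₀² = 86.0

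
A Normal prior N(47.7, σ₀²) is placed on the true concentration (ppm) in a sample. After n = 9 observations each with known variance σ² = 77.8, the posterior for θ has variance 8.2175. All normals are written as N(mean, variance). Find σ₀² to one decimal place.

Posterior precision equals prior precision plus data precision: 1/σ_n² = 1/σ₀² + n/σ².
So 1/σ₀² = 1/8.2175 − 9/77.8 = 0.121692 − 0.115681 = 0.006011.
Hence σ₀² = 1/0.006011 ≈ 166.4.

σ₀² = 166.4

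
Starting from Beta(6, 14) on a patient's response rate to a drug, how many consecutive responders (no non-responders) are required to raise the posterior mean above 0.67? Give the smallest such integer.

k = 23

After k responders and 0 non-responders the posterior is Beta(6+k, 14), with mean (6+k)/(6+14+k).
Set (6+k)/(20+k) > 0.67 and solve: k > (0.67·20 − 6)/(1 − 0.67) = 22.424.
The smallest integer exceeding 22.424 is 23, and checking k=23: (29)/(43) = 0.6744 > 0.67.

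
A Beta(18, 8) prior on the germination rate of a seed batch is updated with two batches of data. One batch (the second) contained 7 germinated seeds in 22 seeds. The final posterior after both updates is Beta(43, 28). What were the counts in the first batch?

18 germinated seeds and 5 non-germinating seeds

Because Beta–binomial updating is additive in the counts, the combined data contributed (α_post−α_prior, β_post−β_prior) successes and failures.
Total across both batches: 43−18=25 germinated seeds, 28−8=20 non-germinating seeds.
Subtract the second batch: 25−7=18 germinated seeds and 20−15=5 non-germinating seeds.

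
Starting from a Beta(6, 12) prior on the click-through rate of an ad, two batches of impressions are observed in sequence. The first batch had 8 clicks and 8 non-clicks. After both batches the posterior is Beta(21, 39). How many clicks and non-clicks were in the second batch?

7 clicks and 19 non-clicks

Because Beta–binomial updating is additive in the counts, the combined data contributed (α_post−α_prior, β_post−β_prior) successes and failures.
Total across both batches: 21−6=15 clicks, 39−12=27 non-clicks.
Subtract the first batch: 15−8=7 clicks and 27−8=19 non-clicks.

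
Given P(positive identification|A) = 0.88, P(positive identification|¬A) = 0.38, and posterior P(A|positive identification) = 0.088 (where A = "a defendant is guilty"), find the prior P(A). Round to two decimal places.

In odds form, posterior odds = prior odds × likelihood ratio, so prior odds = posterior odds ÷ LR.
Posterior odds = 0.088/(1−0.088) = 0.0965. LR = 0.88/0.38 = 2.3158.
Prior odds = 0.0965/2.3158 = 0.0417, so P(A) = 0.0417/(1+0.0417) ≈ 0.04.

P(A) = 0.04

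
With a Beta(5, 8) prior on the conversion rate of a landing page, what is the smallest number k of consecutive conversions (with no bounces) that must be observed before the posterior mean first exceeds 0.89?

k = 60

After k conversions and 0 bounces the posterior is Beta(5+k, 8), with mean (5+k)/(5+8+k).
Set (5+k)/(13+k) > 0.89 and solve: k > (0.89·13 − 5)/(1 − 0.89) = 59.727.
The smallest integer exceeding 59.727 is 60.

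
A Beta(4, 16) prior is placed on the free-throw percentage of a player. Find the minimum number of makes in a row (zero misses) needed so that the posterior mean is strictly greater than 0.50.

k = 13

After k makes and 0 misses the posterior is Beta(4+k, 16), with mean (4+k)/(4+16+k).
Set (4+k)/(20+k) > 0.50 and solve: k > (0.50·20 − 4)/(1 − 0.50) = 12.000.
The smallest integer exceeding 12.000 is 13, and checking k=13: (17)/(33) = 0.5152 > 0.50.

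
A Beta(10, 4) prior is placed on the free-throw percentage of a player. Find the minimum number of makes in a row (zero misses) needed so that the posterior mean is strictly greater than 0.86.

After k makes and 0 misses the posterior is Beta(10+k, 4), with mean (10+k)/(10+4+k).
Set (10+k)/(14+k) > 0.86 and solve: k > (0.86·14 − 10)/(1 − 0.86) = 14.571.
The smallest integer exceeding 14.571 is 15.

k = 15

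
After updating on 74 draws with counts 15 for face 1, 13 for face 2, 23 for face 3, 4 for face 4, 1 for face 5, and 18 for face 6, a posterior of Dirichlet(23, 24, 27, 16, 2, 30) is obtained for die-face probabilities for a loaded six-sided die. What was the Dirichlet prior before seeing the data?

For a Dirichlet(α) prior with multinomial counts c, the posterior is Dirichlet(α + c) componentwise.
Subtract each count from the matching posterior parameter: 23−15=8, 24−13=11, 27−23=4, 16−4=12, 2−1=1, 30−18=12.

Dirichlet(8, 11, 4, 12, 1, 12)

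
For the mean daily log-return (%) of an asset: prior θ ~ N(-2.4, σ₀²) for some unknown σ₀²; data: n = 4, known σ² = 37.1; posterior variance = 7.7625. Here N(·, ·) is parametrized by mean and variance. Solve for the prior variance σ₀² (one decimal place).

Posterior precision equals prior precision plus data precision: 1/σ_n² = 1/σ₀² + n/σ².
So 1/σ₀² = 1/7.7625 − 4/37.1 = 0.128824 − 0.107817 = 0.021007.
Hence σ₀² = 1/0.021007 ≈ 47.6.

σ₀² = 47.6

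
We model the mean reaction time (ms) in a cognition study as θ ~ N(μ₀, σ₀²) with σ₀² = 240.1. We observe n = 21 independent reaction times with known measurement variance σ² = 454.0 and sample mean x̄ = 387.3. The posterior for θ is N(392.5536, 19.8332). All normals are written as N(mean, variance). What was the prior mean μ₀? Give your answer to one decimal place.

μ₀ = 450.9

With known observation variance, the Normal–Normal posterior has precision τ_n = τ₀ + n/σ² and mean μ_n = (τ₀μ₀ + (n/σ²)x̄)/τ_n.
Here τ₀ = 1/240.1 = 0.004165 and τ_data = 21/454.0 = 0.046256, so τ_n = 0.050421.
Rearranging for μ₀: μ₀ = (μ_n·τ_n − τ_data·x̄)/τ₀ = (392.5536·0.050421 − 0.046256·387.3) / 0.004165 = 1.877996/0.004165 ≈ 450.9.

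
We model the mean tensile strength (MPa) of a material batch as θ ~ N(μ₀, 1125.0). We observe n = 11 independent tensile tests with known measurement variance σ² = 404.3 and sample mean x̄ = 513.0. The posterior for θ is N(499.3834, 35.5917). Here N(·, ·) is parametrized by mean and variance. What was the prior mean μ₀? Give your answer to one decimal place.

μ₀ = 82.6

With known observation variance, the Normal–Normal posterior has precision τ_n = τ₀ + n/σ² and mean μ_n = (τ₀μ₀ + (n/σ²)x̄)/τ_n.
Here τ₀ = 1/1125.0 = 0.000889 and τ_data = 11/404.3 = 0.027208, so τ_n = 0.028097.
Rearranging for μ₀: μ₀ = (μ_n·τ_n − τ_data·x̄)/τ₀ = (499.3834·0.028097 − 0.027208·513.0) / 0.000889 = 0.073471/0.000889 ≈ 82.6.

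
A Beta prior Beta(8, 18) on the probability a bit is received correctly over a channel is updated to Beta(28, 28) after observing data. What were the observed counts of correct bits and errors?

20 correct bits and 10 errors

Under Beta–binomial conjugacy the posterior parameters are (α+s, β+f).
So s = 28 − 8 = 20 and f = 28 − 18 = 10.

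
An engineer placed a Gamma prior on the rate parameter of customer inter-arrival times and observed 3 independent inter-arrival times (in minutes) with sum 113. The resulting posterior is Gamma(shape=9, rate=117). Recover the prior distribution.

Gamma(shape=6, rate=4)

Gamma–exponential conjugacy: posterior shape = α + n, posterior rate = β + Σtᵢ.
So α = 9 − 3 = 6 and β = 117 − 113 = 4.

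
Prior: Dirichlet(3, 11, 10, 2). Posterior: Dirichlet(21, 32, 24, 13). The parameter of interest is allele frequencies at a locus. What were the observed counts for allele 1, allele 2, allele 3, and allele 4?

counts (18, 21, 14, 11)

For a Dirichlet(α) prior with multinomial counts c, the posterior is Dirichlet(α + c) componentwise.
Counts are posterior − prior componentwise: 21−3=18, 32−11=21, 24−10=14, 13−2=11.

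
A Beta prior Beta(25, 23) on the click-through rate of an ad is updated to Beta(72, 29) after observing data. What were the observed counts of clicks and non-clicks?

Under Beta–binomial conjugacy the posterior parameters are (α+s, β+f).
So s = 72 − 25 = 47 and f = 29 − 23 = 6.

47 clicks and 6 non-clicks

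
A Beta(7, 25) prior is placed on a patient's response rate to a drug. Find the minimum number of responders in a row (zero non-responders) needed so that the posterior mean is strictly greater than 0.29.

k = 4

After k responders and 0 non-responders the posterior is Beta(7+k, 25), with mean (7+k)/(7+25+k).
Set (7+k)/(32+k) > 0.29 and solve: k > (0.29·32 − 7)/(1 − 0.29) = 3.211.
The smallest integer exceeding 3.211 is 4.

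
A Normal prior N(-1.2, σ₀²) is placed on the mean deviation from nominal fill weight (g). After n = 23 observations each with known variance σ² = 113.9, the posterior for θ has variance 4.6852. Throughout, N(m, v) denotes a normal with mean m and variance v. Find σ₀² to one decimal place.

For the Normal–Normal model with known σ², precisions add: τ_n = τ₀ + n/σ².
So 1/σ₀² = 1/4.6852 − 23/113.9 = 0.213438 − 0.201932 = 0.011506.
Hence σ₀² = 1/0.011506 ≈ 86.9.

σ₀² = 86.9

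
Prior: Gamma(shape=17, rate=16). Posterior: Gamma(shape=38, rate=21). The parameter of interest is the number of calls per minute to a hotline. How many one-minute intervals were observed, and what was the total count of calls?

n = 5 one-minute intervals with total 21 calls

A Gamma(α, β) prior (rate parametrization) on a Poisson rate with n observations summing to S gives posterior Gamma(α+S, β+n).
Matching: Σxᵢ = 38 − 17 = 21 and n = 21 − 16 = 5.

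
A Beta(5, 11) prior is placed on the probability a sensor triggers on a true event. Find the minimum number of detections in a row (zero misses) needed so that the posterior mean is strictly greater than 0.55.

k = 9

After k detections and 0 misses the posterior is Beta(5+k, 11), with mean (5+k)/(5+11+k).
Set (5+k)/(16+k) > 0.55 and solve: k > (0.55·16 − 5)/(1 − 0.55) = 8.444.
The smallest integer exceeding 8.444 is 9.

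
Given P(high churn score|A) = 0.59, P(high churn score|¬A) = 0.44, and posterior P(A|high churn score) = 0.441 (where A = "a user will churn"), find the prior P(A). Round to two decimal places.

P(A) = 0.37

Bayes' rule in odds form gives O(A|E) = O(A)·[P(E|A)/P(E|¬A)], hence O(A) = O(A|E)/LR.
Posterior odds = 0.441/(1−0.441) = 0.7889. LR = 0.59/0.44 = 1.3409.
Prior odds = 0.7889/1.3409 = 0.5883, so P(A) = 0.5883/(1+0.5883) ≈ 0.37.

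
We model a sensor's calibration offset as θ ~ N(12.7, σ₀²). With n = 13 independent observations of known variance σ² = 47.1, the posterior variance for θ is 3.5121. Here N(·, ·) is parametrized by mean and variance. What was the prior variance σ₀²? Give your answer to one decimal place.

Posterior precision equals prior precision plus data precision: 1/σ_n² = 1/σ₀² + n/σ².
So 1/σ₀² = 1/3.5121 − 13/47.1 = 0.284730 − 0.276008 = 0.008722.
Hence σ₀² = 1/0.008722 ≈ 114.7.

σ₀² = 114.7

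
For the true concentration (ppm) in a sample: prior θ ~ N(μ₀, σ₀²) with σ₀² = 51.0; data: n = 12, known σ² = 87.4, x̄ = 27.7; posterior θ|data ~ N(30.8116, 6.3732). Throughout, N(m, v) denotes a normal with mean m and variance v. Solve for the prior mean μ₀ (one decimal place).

μ₀ = 52.6

The posterior mean is a precision-weighted average: μ_n = (τ₀μ₀ + τ_data·x̄)/(τ₀+τ_data), with τ₀=1/σ₀² and τ_data=n/σ².
Here τ₀ = 1/51.0 = 0.019608 and τ_data = 12/87.4 = 0.137300, so τ_n = 0.156908.
Rearranging for μ₀: μ₀ = (μ_n·τ_n − τ_data·x̄)/τ₀ = (30.8116·0.156908 − 0.137300·27.7) / 0.019608 = 1.031377/0.019608 ≈ 52.6.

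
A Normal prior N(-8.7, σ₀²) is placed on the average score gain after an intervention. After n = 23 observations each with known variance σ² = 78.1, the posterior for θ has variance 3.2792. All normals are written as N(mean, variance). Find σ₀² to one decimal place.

σ₀² = 95.6

For the Normal–Normal model with known σ², precisions add: τ_n = τ₀ + n/σ².
So 1/σ₀² = 1/3.2792 − 23/78.1 = 0.304952 − 0.294494 = 0.010458.
Hence σ₀² = 1/0.010458 ≈ 95.6.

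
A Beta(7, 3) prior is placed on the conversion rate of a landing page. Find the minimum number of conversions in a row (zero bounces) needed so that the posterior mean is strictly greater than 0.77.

k = 4

After k conversions and 0 bounces the posterior is Beta(7+k, 3), with mean (7+k)/(7+3+k).
Set (7+k)/(10+k) > 0.77 and solve: k > (0.77·10 − 7)/(1 − 0.77) = 3.043.
The smallest integer exceeding 3.043 is 4.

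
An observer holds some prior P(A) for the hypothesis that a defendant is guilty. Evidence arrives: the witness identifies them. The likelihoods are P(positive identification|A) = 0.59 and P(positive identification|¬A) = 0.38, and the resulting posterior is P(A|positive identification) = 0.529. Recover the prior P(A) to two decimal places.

Bayes' rule in odds form gives O(A|E) = O(A)·[P(E|A)/P(E|¬A)], hence O(A) = O(A|E)/LR.
Posterior odds = 0.529/(1−0.529) = 1.1231. LR = 0.59/0.38 = 1.5526.
Prior odds = 1.1231/1.5526 = 0.7234, so P(A) = 0.7234/(1+0.7234) ≈ 0.42.

P(A) = 0.42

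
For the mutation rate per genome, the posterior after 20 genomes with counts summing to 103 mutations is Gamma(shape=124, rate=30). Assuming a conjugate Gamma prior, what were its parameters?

Gamma(shape=21, rate=10)

Gamma–Poisson conjugacy: posterior shape = α + Σxᵢ, posterior rate = β + n.
So α = 124 − 103 = 21 and β = 30 − 20 = 10.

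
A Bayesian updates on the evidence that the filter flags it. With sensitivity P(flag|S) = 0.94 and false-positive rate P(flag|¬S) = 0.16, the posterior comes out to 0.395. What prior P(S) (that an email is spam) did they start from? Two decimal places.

P(S) = 0.10

In odds form, posterior odds = prior odds × likelihood ratio, so prior odds = posterior odds ÷ LR.
Posterior odds = 0.395/(1−0.395) = 0.6529. LR = 0.94/0.16 = 5.8750.
Prior odds = 0.6529/5.8750 = 0.1111, so P(S) = 0.1111/(1+0.1111) ≈ 0.10.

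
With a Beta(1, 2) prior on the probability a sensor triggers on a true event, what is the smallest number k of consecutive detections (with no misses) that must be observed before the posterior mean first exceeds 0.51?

k = 2

After k detections and 0 misses the posterior is Beta(1+k, 2), with mean (1+k)/(1+2+k).
Set (1+k)/(3+k) > 0.51 and solve: k > (0.51·3 − 1)/(1 − 0.51) = 1.082.
The smallest integer exceeding 1.082 is 2, and checking k=2: (3)/(5) = 0.6000 > 0.51.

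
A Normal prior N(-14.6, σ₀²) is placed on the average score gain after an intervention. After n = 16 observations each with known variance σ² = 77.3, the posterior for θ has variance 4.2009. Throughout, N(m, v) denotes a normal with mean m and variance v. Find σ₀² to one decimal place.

σ₀² = 32.2

Posterior precision equals prior precision plus data precision: 1/σ_n² = 1/σ₀² + n/σ².
So 1/σ₀² = 1/4.2009 − 16/77.3 = 0.238044 − 0.206986 = 0.031058.
Hence σ₀² = 1/0.031058 ≈ 32.2.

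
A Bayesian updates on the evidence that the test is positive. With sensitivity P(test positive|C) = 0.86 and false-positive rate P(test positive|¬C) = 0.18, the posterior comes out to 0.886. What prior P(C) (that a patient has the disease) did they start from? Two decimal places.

P(C) = 0.62

In odds form, posterior odds = prior odds × likelihood ratio, so prior odds = posterior odds ÷ LR.
Posterior odds = 0.886/(1−0.886) = 7.7719. LR = 0.86/0.18 = 4.7778.
Prior odds = 7.7719/4.7778 = 1.6267, so P(C) = 1.6267/(1+1.6267) ≈ 0.62.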